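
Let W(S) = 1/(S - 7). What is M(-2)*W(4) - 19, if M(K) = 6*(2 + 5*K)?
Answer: -3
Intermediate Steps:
M(K) = 12 + 30*K
W(S) = 1/(-7 + S)
M(-2)*W(4) - 19 = (12 + 30*(-2))/(-7 + 4) - 19 = (12 - 60)/(-3) - 19 = -48*(-⅓) - 19 = 16 - 19 = -3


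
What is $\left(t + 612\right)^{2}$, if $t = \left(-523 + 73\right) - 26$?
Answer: $18496$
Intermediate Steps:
$t = -476$ ($t = -450 - 26 = -476$)
$\left(t + 612\right)^{2} = \left(-476 + 612\right)^{2} = 136^{2} = 18496$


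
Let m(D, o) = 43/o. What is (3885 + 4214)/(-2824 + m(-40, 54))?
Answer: -62478/21779 ≈ -2.8687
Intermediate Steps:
(3885 + 4214)/(-2824 + m(-40, 54)) = (3885 + 4214)/(-2824 + 43/54) = 8099/(-2824 + 43*(1/54)) = 8099/(-2824 + 43/54) = 8099/(-152453/54) = 8099*(-54/152453) = -62478/21779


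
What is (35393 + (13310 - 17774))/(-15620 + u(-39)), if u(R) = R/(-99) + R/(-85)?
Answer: -86755845/43811708 ≈ -1.9802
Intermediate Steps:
u(R) = -184*R/8415 (u(R) = R*(-1/99) + R*(-1/85) = -R/99 - R/85 = -184*R/8415)
(35393 + (13310 - 17774))/(-15620 + u(-39)) = (35393 + (13310 - 17774))/(-15620 - 184/8415*(-39)) = (35393 - 4464)/(-15620 + 2392/2805) = 30929/(-43811708/2805) = 30929*(-2805/43811708) = -86755845/43811708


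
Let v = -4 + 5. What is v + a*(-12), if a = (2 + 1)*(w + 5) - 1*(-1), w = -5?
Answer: -11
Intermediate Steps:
a = 1 (a = (2 + 1)*(-5 + 5) - 1*(-1) = 3*0 + 1 = 0 + 1 = 1)
v = 1
v + a*(-12) = 1 + 1*(-12) = 1 - 12 = -11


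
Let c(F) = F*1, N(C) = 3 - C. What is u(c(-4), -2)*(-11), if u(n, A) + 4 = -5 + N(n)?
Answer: 22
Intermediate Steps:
c(F) = F
u(n, A) = -6 - n (u(n, A) = -4 + (-5 + (3 - n)) = -4 + (-2 - n) = -6 - n)
u(c(-4), -2)*(-11) = (-6 - 1*(-4))*(-11) = (-6 + 4)*(-11) = -2*(-11) = 22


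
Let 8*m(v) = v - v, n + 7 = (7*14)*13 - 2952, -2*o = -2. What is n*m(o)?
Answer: 0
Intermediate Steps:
o = 1 (o = -½*(-2) = 1)
n = -1685 (n = -7 + ((7*14)*13 - 2952) = -7 + (98*13 - 2952) = -7 + (1274 - 2952) = -7 - 1678 = -1685)
m(v) = 0 (m(v) = (v - v)/8 = (⅛)*0 = 0)
n*m(o) = -1685*0 = 0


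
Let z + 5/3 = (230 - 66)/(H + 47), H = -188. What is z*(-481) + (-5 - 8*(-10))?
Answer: 67498/47 ≈ 1436.1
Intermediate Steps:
z = -133/47 (z = -5/3 + (230 - 66)/(-188 + 47) = -5/3 + 164/(-141) = -5/3 + 164*(-1/141) = -5/3 - 164/141 = -133/47 ≈ -2.8298)
z*(-481) + (-5 - 8*(-10)) = -133/47*(-481) + (-5 - 8*(-10)) = 63973/47 + (-5 + 80) = 63973/47 + 75 = 67498/47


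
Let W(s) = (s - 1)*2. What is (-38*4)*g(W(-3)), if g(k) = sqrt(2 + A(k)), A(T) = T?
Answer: -152*I*sqrt(6) ≈ -372.32*I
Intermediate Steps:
W(s) = -2 + 2*s (W(s) = (-1 + s)*2 = -2 + 2*s)
g(k) = sqrt(2 + k)
(-38*4)*g(W(-3)) = (-38*4)*sqrt(2 + (-2 + 2*(-3))) = -152*sqrt(2 + (-2 - 6)) = -152*sqrt(2 - 8) = -152*I*sqrt(6)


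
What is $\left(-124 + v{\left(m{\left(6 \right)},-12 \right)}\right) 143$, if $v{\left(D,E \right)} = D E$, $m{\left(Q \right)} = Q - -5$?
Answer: $-36608$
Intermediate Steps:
$m{\left(Q \right)} = 5 + Q$ ($m{\left(Q \right)} = Q + 5 = 5 + Q$)
$\left(-124 + v{\left(m{\left(6 \right)},-12 \right)}\right) 143 = \left(-124 + \left(5 + 6\right) \left(-12\right)\right) 143 = \left(-124 + 11 \left(-12\right)\right) 143 = \left(-124 - 132\right) 143 = \left(-256\right) 143 = -36608$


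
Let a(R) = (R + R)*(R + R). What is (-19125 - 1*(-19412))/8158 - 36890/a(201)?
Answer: -31821034/164795679 ≈ -0.19309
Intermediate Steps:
a(R) = 4*R² (a(R) = (2*R)*(2*R) = 4*R²)
(-19125 - 1*(-19412))/8158 - 36890/a(201) = (-19125 - 1*(-19412))/8158 - 36890/(4*201²) = (-19125 + 19412)*(1/8158) - 36890/(4*40401) = 287*(1/8158) - 36890/161604 = 287/8158 - 36890*1/161604 = 287/8158 - 18445/80802 = -31821034/164795679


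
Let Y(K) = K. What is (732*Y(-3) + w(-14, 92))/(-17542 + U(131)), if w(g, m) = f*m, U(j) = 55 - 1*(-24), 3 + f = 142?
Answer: -10592/17463 ≈ -0.60654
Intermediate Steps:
f = 139 (f = -3 + 142 = 139)
U(j) = 79 (U(j) = 55 + 24 = 79)
w(g, m) = 139*m
(732*Y(-3) + w(-14, 92))/(-17542 + U(131)) = (732*(-3) + 139*92)/(-17542 + 79) = (-2196 + 12788)/(-17463) = 10592*(-1/17463) = -10592/17463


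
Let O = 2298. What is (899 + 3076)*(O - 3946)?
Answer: -6550800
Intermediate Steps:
(899 + 3076)*(O - 3946) = (899 + 3076)*(2298 - 3946) = 3975*(-1648) = -6550800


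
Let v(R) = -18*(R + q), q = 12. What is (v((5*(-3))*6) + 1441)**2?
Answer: 8094025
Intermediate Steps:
v(R) = -216 - 18*R (v(R) = -18*(R + 12) = -18*(12 + R) = -216 - 18*R)
(v((5*(-3))*6) + 1441)**2 = ((-216 - 18*5*(-3)*6) + 1441)**2 = ((-216 - (-270)*6) + 1441)**2 = ((-216 - 18*(-90)) + 1441)**2 = ((-216 + 1620) + 1441)**2 = (1404 + 1441)**2 = 2845**2 = 8094025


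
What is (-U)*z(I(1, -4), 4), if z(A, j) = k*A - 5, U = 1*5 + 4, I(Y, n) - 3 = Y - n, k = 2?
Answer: -99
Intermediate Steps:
I(Y, n) = 3 + Y - n (I(Y, n) = 3 + (Y - n) = 3 + Y - n)
U = 9 (U = 5 + 4 = 9)
z(A, j) = -5 + 2*A (z(A, j) = 2*A - 5 = -5 + 2*A)
(-U)*z(I(1, -4), 4) = (-1*9)*(-5 + 2*(3 + 1 - 1*(-4))) = -9*(-5 + 2*(3 + 1 + 4)) = -9*(-5 + 2*8) = -9*(-5 + 16) = -9*11 = -99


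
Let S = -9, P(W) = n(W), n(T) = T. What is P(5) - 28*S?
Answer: 257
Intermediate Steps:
P(W) = W
P(5) - 28*S = 5 - 28*(-9) = 5 + 252 = 257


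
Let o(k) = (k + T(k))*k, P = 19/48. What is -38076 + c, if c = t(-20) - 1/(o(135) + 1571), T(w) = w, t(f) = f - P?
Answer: -69526227215/1825008 ≈ -38096.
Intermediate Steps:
P = 19/48 (P = 19*(1/48) = 19/48 ≈ 0.39583)
t(f) = -19/48 + f (t(f) = f - 1*19/48 = f - 19/48 = -19/48 + f)
o(k) = 2*k**2 (o(k) = (k + k)*k = (2*k)*k = 2*k**2)
c = -37222607/1825008 (c = (-19/48 - 20) - 1/(2*135**2 + 1571) = -979/48 - 1/(2*18225 + 1571) = -979/48 - 1/(36450 + 1571) = -979/48 - 1/38021 = -37222607/1825008 ≈ -20.396)
-38076 + c = -38076 - 37222607/1825008 = -69526227215/1825008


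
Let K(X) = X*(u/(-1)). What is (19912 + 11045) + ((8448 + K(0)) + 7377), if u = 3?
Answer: 46782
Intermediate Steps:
K(X) = -3*X (K(X) = X*(3/(-1)) = X*(3*(-1)) = X*(-3) = -3*X)
(19912 + 11045) + ((8448 + K(0)) + 7377) = (19912 + 11045) + ((8448 - 3*0) + 7377) = 30957 + ((8448 + 0) + 7377) = 30957 + (8448 + 7377) = 30957 + 15825 = 46782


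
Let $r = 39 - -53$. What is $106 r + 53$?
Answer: $9805$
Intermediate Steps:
$r = 92$ ($r = 39 + 53 = 92$)
$106 r + 53 = 106 \cdot 92 + 53 = 9752 + 53 = 9805$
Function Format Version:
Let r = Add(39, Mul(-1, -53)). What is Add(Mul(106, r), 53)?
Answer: 9805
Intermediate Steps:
r = 92 (r = Add(39, 53) = 92)
Add(Mul(106, r), 53) = Add(Mul(106, 92), 53) = Add(9752, 53) = 9805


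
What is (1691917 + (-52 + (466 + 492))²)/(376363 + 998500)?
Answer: 2512753/1374863 ≈ 1.8276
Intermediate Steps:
(1691917 + (-52 + (466 + 492))²)/(376363 + 998500) = (1691917 + (-52 + 958)²)/1374863 = (1691917 + 906²)*(1/1374863) = (1691917 + 820836)*(1/1374863) = 2512753*(1/1374863) = 2512753/1374863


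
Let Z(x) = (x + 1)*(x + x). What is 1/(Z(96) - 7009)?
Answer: 1/11615 ≈ 8.6096e-5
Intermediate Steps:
Z(x) = 2*x*(1 + x) (Z(x) = (1 + x)*(2*x) = 2*x*(1 + x))
1/(Z(96) - 7009) = 1/(2*96*(1 + 96) - 7009) = 1/(2*96*97 - 7009) = 1/(18624 - 7009) = 1/11615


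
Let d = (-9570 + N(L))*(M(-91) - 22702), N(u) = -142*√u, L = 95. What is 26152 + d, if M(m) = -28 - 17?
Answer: 217714942 + 3230074*√95 ≈ 2.4920e+8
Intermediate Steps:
M(m) = -45
d = 217688790 + 3230074*√95 (d = (-9570 - 142*√95)*(-45 - 22702) = (-9570 - 142*√95)*(-22747) = 217688790 + 3230074*√95 ≈ 2.4917e+8)
26152 + d = 26152 + (217688790 + 3230074*√95) = 217714942 + 3230074*√95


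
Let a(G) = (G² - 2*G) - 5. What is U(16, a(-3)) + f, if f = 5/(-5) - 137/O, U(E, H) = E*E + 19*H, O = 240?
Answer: 106663/240 ≈ 444.43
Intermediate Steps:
a(G) = -5 + G² - 2*G
U(E, H) = E² + 19*H
f = -377/240 (f = 5/(-5) - 137/240 = 5*(-⅕) - 137*1/240 = -1 - 137/240 = -377/240 ≈ -1.5708)
U(16, a(-3)) + f = (16² + 19*(-5 + (-3)² - 2*(-3))) - 377/240 = (256 + 19*(-5 + 9 + 6)) - 377/240 = (256 + 19*10) - 377/240 = (256 + 190) - 377/240 = 446 - 377/240 = 106663/240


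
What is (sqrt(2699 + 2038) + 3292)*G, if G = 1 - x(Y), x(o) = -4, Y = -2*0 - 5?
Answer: 16460 + 5*sqrt(4737) ≈ 16804.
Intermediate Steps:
Y = -5 (Y = 0 - 5 = -5)
G = 5 (G = 1 - 1*(-4) = 1 + 4 = 5)
(sqrt(2699 + 2038) + 3292)*G = (sqrt(2699 + 2038) + 3292)*5 = (sqrt(4737) + 3292)*5 = (3292 + sqrt(4737))*5 = 16460 + 5*sqrt(4737)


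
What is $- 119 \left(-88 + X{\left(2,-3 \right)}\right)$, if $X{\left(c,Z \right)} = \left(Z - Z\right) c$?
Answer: $10472$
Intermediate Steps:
$X{\left(c,Z \right)} = 0$ ($X{\left(c,Z \right)} = 0 c = 0$)
$- 119 \left(-88 + X{\left(2,-3 \right)}\right) = - 119 \left(-88 + 0\right) = \left(-119\right) \left(-88\right) = 10472$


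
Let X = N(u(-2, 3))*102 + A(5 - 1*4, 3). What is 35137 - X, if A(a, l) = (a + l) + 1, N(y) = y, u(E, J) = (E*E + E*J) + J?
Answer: 35030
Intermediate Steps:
u(E, J) = J + E**2 + E*J (u(E, J) = (E**2 + E*J) + J = J + E**2 + E*J)
A(a, l) = 1 + a + l
X = 107 (X = (3 + (-2)**2 - 2*3)*102 + (1 + (5 - 1*4) + 3) = (3 + 4 - 6)*102 + (1 + (5 - 4) + 3) = 1*102 + (1 + 1 + 3) = 102 + 5 = 107)
35137 - X = 35137 - 1*107 = 35137 - 107 = 35030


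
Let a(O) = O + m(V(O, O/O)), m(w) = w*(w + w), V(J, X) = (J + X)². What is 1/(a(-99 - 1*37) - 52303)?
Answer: 1/664248811 ≈ 1.5055e-9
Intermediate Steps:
m(w) = 2*w² (m(w) = w*(2*w) = 2*w²)
a(O) = O + 2*(1 + O)⁴ (a(O) = O + 2*((O + O/O)²)² = O + 2*((O + 1)²)² = O + 2*((1 + O)²)² = O + 2*(1 + O)⁴)
1/(a(-99 - 1*37) - 52303) = 1/(((-99 - 1*37) + 2*(1 + (-99 - 1*37))⁴) - 52303) = 1/(((-99 - 37) + 2*(1 + (-99 - 37))⁴) - 52303) = 1/((-136 + 2*(1 - 136)⁴) - 52303) = 1/((-136 + 2*(-135)⁴) - 52303) = 1/((-136 + 2*332150625) - 52303) = 1/((-136 + 664301250) - 52303) = 1/(664301114 - 52303) = 1/664248811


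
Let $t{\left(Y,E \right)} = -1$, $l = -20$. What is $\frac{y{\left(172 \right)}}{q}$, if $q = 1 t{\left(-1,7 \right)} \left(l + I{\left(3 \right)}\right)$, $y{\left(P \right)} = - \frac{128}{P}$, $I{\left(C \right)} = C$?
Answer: $- \frac{32}{731} \approx -0.043776$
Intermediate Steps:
$q = 17$ ($q = 1 \left(-1\right) \left(-20 + 3\right) = \left(-1\right) \left(-17\right) = 17$)
$\frac{y{\left(172 \right)}}{q} = \frac{\left(-128\right) \frac{1}{172}}{17} = \left(-128\right) \frac{1}{172} \cdot \frac{1}{17} = \left(- \frac{32}{43}\right) \frac{1}{17} = - \frac{32}{731}$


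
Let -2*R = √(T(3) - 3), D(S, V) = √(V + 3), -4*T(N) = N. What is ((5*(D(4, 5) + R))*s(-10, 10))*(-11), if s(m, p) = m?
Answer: 1100*√2 - 275*I*√15/2 ≈ 1555.6 - 532.54*I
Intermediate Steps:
T(N) = -N/4
D(S, V) = √(3 + V)
R = -I*√15/4 (R = -√(-¼*3 - 3)/2 = -√(-¾ - 3)/2 = -I*√15/4 ≈ -0.96825*I)
((5*(D(4, 5) + R))*s(-10, 10))*(-11) = ((5*(√(3 + 5) - I*√15/4))*(-10))*(-11) = ((5*(√8 - I*√15/4))*(-10))*(-11) = ((5*(2*√2 - I*√15/4))*(-10))*(-11) = ((10*√2 - 5*I*√15/4)*(-10))*(-11) = (-100*√2 + 25*I*√15/2)*(-11) = 1100*√2 - 275*I*√15/2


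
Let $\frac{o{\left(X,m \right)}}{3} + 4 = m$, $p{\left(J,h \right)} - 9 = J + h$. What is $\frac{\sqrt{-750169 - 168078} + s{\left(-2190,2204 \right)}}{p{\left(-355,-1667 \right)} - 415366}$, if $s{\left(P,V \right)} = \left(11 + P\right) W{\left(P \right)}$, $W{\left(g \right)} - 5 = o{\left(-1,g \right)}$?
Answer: $- \frac{14331283}{417379} - \frac{i \sqrt{918247}}{417379} \approx -34.336 - 0.0022959 i$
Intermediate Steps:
$p{\left(J,h \right)} = 9 + J + h$ ($p{\left(J,h \right)} = 9 + \left(J + h\right) = 9 + J + h$)
$o{\left(X,m \right)} = -12 + 3 m$
$W{\left(g \right)} = -7 + 3 g$ ($W{\left(g \right)} = 5 + \left(-12 + 3 g\right) = -7 + 3 g$)
$s{\left(P,V \right)} = \left(-7 + 3 P\right) \left(11 + P\right)$ ($s{\left(P,V \right)} = \left(11 + P\right) \left(-7 + 3 P\right) = \left(-7 + 3 P\right) \left(11 + P\right)$)
$\frac{\sqrt{-750169 - 168078} + s{\left(-2190,2204 \right)}}{p{\left(-355,-1667 \right)} - 415366} = \frac{\sqrt{-750169 - 168078} + \left(-7 + 3 \left(-2190\right)\right) \left(11 - 2190\right)}{\left(9 - 355 - 1667\right) - 415366} = \frac{\sqrt{-918247} + \left(-7 - 6570\right) \left(-2179\right)}{-2013 - 415366} = \frac{i \sqrt{918247} - -14331283}{-417379} = \left(i \sqrt{918247} + 14331283\right) \left(- \frac{1}{417379}\right) = \left(14331283 + i \sqrt{918247}\right) \left(- \frac{1}{417379}\right) = - \frac{14331283}{417379} - \frac{i \sqrt{918247}}{417379}$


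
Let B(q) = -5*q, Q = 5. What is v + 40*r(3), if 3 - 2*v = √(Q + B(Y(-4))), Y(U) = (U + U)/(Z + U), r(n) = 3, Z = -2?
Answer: 243/2 - I*√15/6 ≈ 121.5 - 0.6455*I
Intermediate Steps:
Y(U) = 2*U/(-2 + U) (Y(U) = (U + U)/(-2 + U) = (2*U)/(-2 + U) = 2*U/(-2 + U))
v = 3/2 - I*√15/6 (v = 3/2 - √(5 - 10*(-4)/(-2 - 4))/2 = 3/2 - √(5 - 10*(-4)/(-6))/2 = 3/2 - √(5 - 10*(-4)*(-1)/6)/2 = 3/2 - √(5 - 5*4/3)/2 = 3/2 - √(5 - 20/3)/2 = 3/2 - I*√15/6 ≈ 1.5 - 0.6455*I)
v + 40*r(3) = (3/2 - I*√15/6) + 40*3 = (3/2 - I*√15/6) + 120 = 243/2 - I*√15/6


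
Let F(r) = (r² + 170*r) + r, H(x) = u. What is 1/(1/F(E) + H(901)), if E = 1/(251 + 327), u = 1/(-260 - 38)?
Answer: 29454022/99458193 ≈ 0.29614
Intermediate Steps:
u = -1/298 (u = 1/(-298) = -1/298 ≈ -0.0033557)
H(x) = -1/298
E = 1/578 ≈ 0.0017301
F(r) = r² + 171*r
1/(1/F(E) + H(901)) = 1/(1/((171 + 1/578)/578) - 1/298) = 1/(1/((1/578)*(98839/578)) - 1/298) = 1/(1/(98839/334084) - 1/298) = 1/(334084/98839 - 1/298) = 1/(99458193/29454022) = 29454022/99458193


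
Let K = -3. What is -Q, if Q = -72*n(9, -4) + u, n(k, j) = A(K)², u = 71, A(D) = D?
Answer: 577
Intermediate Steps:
n(k, j) = 9 (n(k, j) = (-3)² = 9)
Q = -577 (Q = -72*9 + 71 = -648 + 71 = -577)
-Q = -1*(-577) = 577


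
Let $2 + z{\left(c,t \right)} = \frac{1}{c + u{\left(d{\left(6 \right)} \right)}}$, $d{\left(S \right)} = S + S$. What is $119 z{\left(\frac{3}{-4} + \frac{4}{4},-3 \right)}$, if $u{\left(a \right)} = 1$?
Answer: $- \frac{714}{5} \approx -142.8$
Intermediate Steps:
$d{\left(S \right)} = 2 S$
$z{\left(c,t \right)} = -2 + \frac{1}{1 + c}$ ($z{\left(c,t \right)} = -2 + \frac{1}{c + 1} = -2 + \frac{1}{1 + c}$)
$119 z{\left(\frac{3}{-4} + \frac{4}{4},-3 \right)} = 119 \frac{-1 - 2 \left(\frac{3}{-4} + \frac{4}{4}\right)}{1 + \left(\frac{3}{-4} + \frac{4}{4}\right)} = 119 \frac{-1 - 2 \left(3 \left(- \frac{1}{4}\right) + 4 \cdot \frac{1}{4}\right)}{1 + \left(3 \left(- \frac{1}{4}\right) + 4 \cdot \frac{1}{4}\right)} = 119 \frac{-1 - 2 \left(- \frac{3}{4} + 1\right)}{1 + \left(- \frac{3}{4} + 1\right)} = 119 \frac{-1 - \frac{1}{2}}{1 + \frac{1}{4}} = 119 \frac{-1 - \frac{1}{2}}{\frac{5}{4}} = 119 \cdot \frac{4}{5} \left(- \frac{3}{2}\right) = 119 \left(- \frac{6}{5}\right) = - \frac{714}{5}$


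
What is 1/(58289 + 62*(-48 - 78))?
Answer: 1/50477 ≈ 1.9811e-5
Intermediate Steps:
1/(58289 + 62*(-48 - 78)) = 1/(58289 + 62*(-126)) = 1/(58289 - 7812) = 1/50477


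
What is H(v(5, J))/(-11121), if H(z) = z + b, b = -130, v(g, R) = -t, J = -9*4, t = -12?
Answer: 118/11121 ≈ 0.010611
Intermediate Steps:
J = -36
v(g, R) = 12 (v(g, R) = -1*(-12) = 12)
H(z) = -130 + z (H(z) = z - 130 = -130 + z)
H(v(5, J))/(-11121) = (-130 + 12)/(-11121) = -118*(-1/11121) = 118/11121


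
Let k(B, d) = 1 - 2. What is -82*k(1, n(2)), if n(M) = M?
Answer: 82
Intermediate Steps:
k(B, d) = -1
-82*k(1, n(2)) = -82*(-1) = 82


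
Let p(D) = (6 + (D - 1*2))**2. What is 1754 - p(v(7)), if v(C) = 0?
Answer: 1738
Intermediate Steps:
p(D) = (4 + D)**2 (p(D) = (6 + (D - 2))**2 = (6 + (-2 + D))**2 = (4 + D)**2)
1754 - p(v(7)) = 1754 - (4 + 0)**2 = 1754 - 1*4**2 = 1754 - 1*16 = 1754 - 16 = 1738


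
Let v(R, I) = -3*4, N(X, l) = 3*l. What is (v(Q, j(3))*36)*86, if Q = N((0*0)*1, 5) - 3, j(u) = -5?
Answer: -37152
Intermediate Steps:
Q = 12 (Q = 3*5 - 3 = 15 - 3 = 12)
v(R, I) = -12
(v(Q, j(3))*36)*86 = -12*36*86 = -432*86 = -37152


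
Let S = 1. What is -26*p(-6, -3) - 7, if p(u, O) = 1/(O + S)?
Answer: 6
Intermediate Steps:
p(u, O) = 1/(1 + O) (p(u, O) = 1/(O + 1) = 1/(1 + O))
-26*p(-6, -3) - 7 = -26/(1 - 3) - 7 = -26/(-2) - 7 = -26*(-½) - 7 = 13 - 7 = 6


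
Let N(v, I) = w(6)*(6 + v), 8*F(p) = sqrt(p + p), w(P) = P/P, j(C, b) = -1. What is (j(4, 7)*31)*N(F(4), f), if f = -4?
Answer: -186 - 31*sqrt(2)/4 ≈ -196.96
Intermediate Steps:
w(P) = 1
F(p) = sqrt(2)*sqrt(p)/8 (F(p) = sqrt(p + p)/8 = sqrt(2*p)/8 = (sqrt(2)*sqrt(p))/8 = sqrt(2)*sqrt(p)/8)
N(v, I) = 6 + v (N(v, I) = 1*(6 + v) = 6 + v)
(j(4, 7)*31)*N(F(4), f) = (-1*31)*(6 + sqrt(2)*sqrt(4)/8) = -31*(6 + (1/8)*sqrt(2)*2) = -31*(6 + sqrt(2)/4) = -186 - 31*sqrt(2)/4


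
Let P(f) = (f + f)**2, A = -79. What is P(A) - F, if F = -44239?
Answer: 69203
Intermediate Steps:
P(f) = 4*f**2 (P(f) = (2*f)**2 = 4*f**2)
P(A) - F = 4*(-79)**2 - 1*(-44239) = 4*6241 + 44239 = 24964 + 44239 = 69203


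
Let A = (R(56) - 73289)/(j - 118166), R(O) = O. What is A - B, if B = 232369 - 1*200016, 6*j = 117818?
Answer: -9562971218/295589 ≈ -32352.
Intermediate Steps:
j = 58909/3 (j = (⅙)*117818 = 58909/3 ≈ 19636.)
A = 219699/295589 (A = (56 - 73289)/(58909/3 - 118166) = -73233/(-295589/3) = -73233*(-3/295589) = 219699/295589 ≈ 0.74326)
B = 32353 (B = 232369 - 200016 = 32353)
A - B = 219699/295589 - 1*32353 = 219699/295589 - 32353 = -9562971218/295589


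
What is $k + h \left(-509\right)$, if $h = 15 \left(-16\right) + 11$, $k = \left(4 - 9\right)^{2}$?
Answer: $116586$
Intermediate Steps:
$k = 25$ ($k = \left(-5\right)^{2} = 25$)
$h = -229$ ($h = -240 + 11 = -229$)
$k + h \left(-509\right) = 25 - -116561 = 25 + 116561 = 116586$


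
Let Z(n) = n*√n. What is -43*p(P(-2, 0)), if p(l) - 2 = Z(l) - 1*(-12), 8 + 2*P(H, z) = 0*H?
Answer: -602 + 344*I ≈ -602.0 + 344.0*I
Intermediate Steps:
Z(n) = n^(3/2)
P(H, z) = -4 (P(H, z) = -4 + (0*H)/2 = -4 + (½)*0 = -4 + 0 = -4)
p(l) = 14 + l^(3/2) (p(l) = 2 + (l^(3/2) - 1*(-12)) = 2 + (l^(3/2) + 12) = 2 + (12 + l^(3/2)) = 14 + l^(3/2))
-43*p(P(-2, 0)) = -43*(14 + (-4)^(3/2)) = -43*(14 - 8*I) = -602 + 344*I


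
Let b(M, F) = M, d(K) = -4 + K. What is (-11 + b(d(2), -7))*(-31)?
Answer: 403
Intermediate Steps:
(-11 + b(d(2), -7))*(-31) = (-11 + (-4 + 2))*(-31) = (-11 - 2)*(-31) = -13*(-31) = 403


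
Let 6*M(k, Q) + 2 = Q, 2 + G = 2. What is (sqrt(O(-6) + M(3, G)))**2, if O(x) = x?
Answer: -19/3 ≈ -6.3333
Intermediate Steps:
G = 0 (G = -2 + 2 = 0)
M(k, Q) = -1/3 + Q/6
(sqrt(O(-6) + M(3, G)))**2 = (sqrt(-6 + (-1/3 + (1/6)*0)))**2 = (sqrt(-6 + (-1/3 + 0)))**2 = (sqrt(-6 - 1/3))**2 = (sqrt(-19/3))**2 = (I*sqrt(57)/3)**2 = -19/3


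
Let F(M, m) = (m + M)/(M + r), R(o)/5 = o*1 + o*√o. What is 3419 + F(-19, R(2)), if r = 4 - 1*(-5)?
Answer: 34199/10 - √2 ≈ 3418.5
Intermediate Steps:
R(o) = 5*o + 5*o^(3/2) (R(o) = 5*(o*1 + o*√o) = 5*(o + o^(3/2)) = 5*o + 5*o^(3/2))
r = 9 (r = 4 + 5 = 9)
F(M, m) = (M + m)/(9 + M) (F(M, m) = (m + M)/(M + 9) = (M + m)/(9 + M))
3419 + F(-19, R(2)) = 3419 + (-19 + (5*2 + 5*2^(3/2)))/(9 - 19) = 3419 + (-19 + (10 + 5*(2*√2)))/(-10) = 3419 - (-19 + (10 + 10*√2))/10 = 3419 - (-9 + 10*√2)/10 = 3419 + (9/10 - √2) = 34199/10 - √2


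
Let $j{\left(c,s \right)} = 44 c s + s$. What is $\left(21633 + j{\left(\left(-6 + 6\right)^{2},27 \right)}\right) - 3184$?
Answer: $18476$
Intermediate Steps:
$j{\left(c,s \right)} = s + 44 c s$ ($j{\left(c,s \right)} = 44 c s + s = s + 44 c s$)
$\left(21633 + j{\left(\left(-6 + 6\right)^{2},27 \right)}\right) - 3184 = \left(21633 + 27 \left(1 + 44 \left(-6 + 6\right)^{2}\right)\right) - 3184 = \left(21633 + 27 \left(1 + 44 \cdot 0^{2}\right)\right) - 3184 = \left(21633 + 27 \left(1 + 44 \cdot 0\right)\right) - 3184 = \left(21633 + 27 \left(1 + 0\right)\right) - 3184 = \left(21633 + 27 \cdot 1\right) - 3184 = \left(21633 + 27\right) - 3184 = 21660 - 3184 = 18476$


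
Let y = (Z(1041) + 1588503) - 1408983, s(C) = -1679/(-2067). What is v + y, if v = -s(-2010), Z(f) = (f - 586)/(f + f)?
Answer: 257520229229/1434498 ≈ 1.7952e+5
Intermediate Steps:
s(C) = 1679/2067 (s(C) = -1679*(-1/2067) = 1679/2067)
Z(f) = (-586 + f)/(2*f) (Z(f) = (-586 + f)/((2*f)) = (-586 + f)*(1/(2*f)) = (-586 + f)/(2*f))
v = -1679/2067 (v = -1*1679/2067 = -1679/2067 ≈ -0.81229)
y = 373761095/2082 (y = ((½)*(-586 + 1041)/1041 + 1588503) - 1408983 = ((½)*(1/1041)*455 + 1588503) - 1408983 = (455/2082 + 1588503) - 1408983 = 3307263701/2082 - 1408983 = 373761095/2082 ≈ 1.7952e+5)
v + y = -1679/2067 + 373761095/2082 = 257520229229/1434498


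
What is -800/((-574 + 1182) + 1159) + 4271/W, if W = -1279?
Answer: -8570057/2259993 ≈ -3.7921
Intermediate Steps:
-800/((-574 + 1182) + 1159) + 4271/W = -800/((-574 + 1182) + 1159) + 4271/(-1279) = -800/(608 + 1159) + 4271*(-1/1279) = -800/1767 - 4271/1279 = -8570057/2259993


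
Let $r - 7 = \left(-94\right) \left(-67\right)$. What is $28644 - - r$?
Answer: $34949$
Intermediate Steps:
$r = 6305$ ($r = 7 - -6298 = 7 + 6298 = 6305$)
$28644 - - r = 28644 - \left(-1\right) 6305 = 28644 - -6305 = 28644 + 6305 = 34949$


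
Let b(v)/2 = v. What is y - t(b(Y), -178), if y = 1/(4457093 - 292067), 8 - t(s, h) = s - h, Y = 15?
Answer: 833005201/4165026 ≈ 200.00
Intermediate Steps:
b(v) = 2*v
t(s, h) = 8 + h - s (t(s, h) = 8 - (s - h) = 8 + (h - s) = 8 + h - s)
y = 1/4165026 ≈ 2.4009e-7
y - t(b(Y), -178) = 1/4165026 - (8 - 178 - 2*15) = 1/4165026 - (8 - 178 - 1*30) = 1/4165026 - (8 - 178 - 30) = 1/4165026 - 1*(-200) = 1/4165026 + 200 = 833005201/4165026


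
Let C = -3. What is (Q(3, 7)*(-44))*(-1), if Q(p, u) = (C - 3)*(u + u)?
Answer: -3696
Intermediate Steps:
Q(p, u) = -12*u (Q(p, u) = (-3 - 3)*(u + u) = -12*u)
(Q(3, 7)*(-44))*(-1) = (-12*7*(-44))*(-1) = -84*(-44)*(-1) = 3696*(-1) = -3696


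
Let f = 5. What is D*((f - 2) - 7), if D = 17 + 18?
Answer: -140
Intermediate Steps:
D = 35
D*((f - 2) - 7) = 35*((5 - 2) - 7) = 35*(3 - 7) = 35*(-4) = -140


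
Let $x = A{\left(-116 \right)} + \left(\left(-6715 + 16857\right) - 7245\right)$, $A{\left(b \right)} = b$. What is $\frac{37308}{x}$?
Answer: $\frac{12436}{927} \approx 13.415$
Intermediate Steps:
$x = 2781$ ($x = -116 + \left(\left(-6715 + 16857\right) - 7245\right) = -116 + \left(10142 - 7245\right) = -116 + 2897 = 2781$)
$\frac{37308}{x} = \frac{37308}{2781} = 37308 \cdot \frac{1}{2781} = \frac{12436}{927}$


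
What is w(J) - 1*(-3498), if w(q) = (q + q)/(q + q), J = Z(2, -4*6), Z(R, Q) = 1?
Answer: 3499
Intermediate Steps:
J = 1
w(q) = 1 (w(q) = (2*q)/((2*q)) = (2*q)*(1/(2*q)) = 1)
w(J) - 1*(-3498) = 1 - 1*(-3498) = 1 + 3498 = 3499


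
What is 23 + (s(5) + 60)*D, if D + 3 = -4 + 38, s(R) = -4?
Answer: 1759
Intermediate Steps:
D = 31 (D = -3 + (-4 + 38) = -3 + 34 = 31)
23 + (s(5) + 60)*D = 23 + (-4 + 60)*31 = 23 + 56*31 = 23 + 1736 = 1759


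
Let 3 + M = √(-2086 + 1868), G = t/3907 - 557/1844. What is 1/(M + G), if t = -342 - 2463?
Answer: -208657990940644/12154081670962401 - 51904935522064*I*√218/12154081670962401 ≈ -0.017168 - 0.063054*I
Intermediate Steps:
t = -2805
G = -7348619/7204508 (G = -2805/3907 - 557/1844 = -7348619/7204508 ≈ -1.0200)
M = -3 + I*√218 (M = -3 + √(-2086 + 1868) = -3 + √(-218) = -3 + I*√218 ≈ -3.0 + 14.765*I)
1/(M + G) = 1/((-3 + I*√218) - 7348619/7204508) = 1/(-28962143/7204508 + I*√218)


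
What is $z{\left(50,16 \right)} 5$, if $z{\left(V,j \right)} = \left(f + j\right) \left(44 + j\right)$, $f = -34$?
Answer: $-5400$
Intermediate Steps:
$z{\left(V,j \right)} = \left(-34 + j\right) \left(44 + j\right)$
$z{\left(50,16 \right)} 5 = \left(-1496 + 16^{2} + 10 \cdot 16\right) 5 = \left(-1496 + 256 + 160\right) 5 = \left(-1080\right) 5 = -5400$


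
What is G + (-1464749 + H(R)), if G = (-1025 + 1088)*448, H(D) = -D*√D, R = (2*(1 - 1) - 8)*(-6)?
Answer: -1436525 - 192*√3 ≈ -1.4369e+6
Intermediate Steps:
R = 48 (R = (2*0 - 8)*(-6) = (0 - 8)*(-6) = -8*(-6) = 48)
H(D) = -D^(3/2)
G = 28224 (G = 63*448 = 28224)
G + (-1464749 + H(R)) = 28224 + (-1464749 - 48^(3/2)) = 28224 + (-1464749 - 192*√3) = -1436525 - 192*√3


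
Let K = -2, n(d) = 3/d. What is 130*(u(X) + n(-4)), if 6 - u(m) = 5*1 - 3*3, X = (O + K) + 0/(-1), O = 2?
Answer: 2405/2 ≈ 1202.5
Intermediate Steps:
X = 0 (X = (2 - 2) + 0/(-1) = 0 + 0*(-1) = 0 + 0 = 0)
u(m) = 10 (u(m) = 6 - (5*1 - 3*3) = 6 - (5 - 9) = 6 - 1*(-4) = 6 + 4 = 10)
130*(u(X) + n(-4)) = 130*(10 + 3/(-4)) = 130*(10 + 3*(-¼)) = 130*(10 - ¾) = 130*(37/4) = 2405/2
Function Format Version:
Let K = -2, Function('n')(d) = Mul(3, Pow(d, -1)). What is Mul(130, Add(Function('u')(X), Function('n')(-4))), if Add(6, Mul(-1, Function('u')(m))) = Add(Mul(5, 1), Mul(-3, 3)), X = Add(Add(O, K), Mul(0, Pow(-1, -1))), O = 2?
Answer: Rational(2405, 2) ≈ 1202.5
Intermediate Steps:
X = 0 (X = Add(Add(2, -2), Mul(0, Pow(-1, -1))) = Add(0, Mul(0, -1)) = Add(0, 0) = 0)
Function('u')(m) = 10 (Function('u')(m) = Add(6, Mul(-1, Add(Mul(5, 1), Mul(-3, 3)))) = Add(6, Mul(-1, Add(5, -9))) = Add(6, Mul(-1, -4)) = Add(6, 4) = 10)
Mul(130, Add(Function('u')(X), Function('n')(-4))) = Mul(130, Add(10, Mul(3, Pow(-4, -1)))) = Mul(130, Add(10, Mul(3, Rational(-1, 4)))) = Mul(130, Add(10, Rational(-3, 4))) = Mul(130, Rational(37, 4)) = Rational(2405, 2)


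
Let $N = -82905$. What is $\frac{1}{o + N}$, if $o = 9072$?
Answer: $- \frac{1}{73833} \approx -1.3544 \cdot 10^{-5}$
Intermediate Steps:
$\frac{1}{o + N} = \frac{1}{9072 - 82905} = \frac{1}{-73833} = - \frac{1}{73833}$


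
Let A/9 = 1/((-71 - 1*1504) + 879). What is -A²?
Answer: -9/53824 ≈ -0.00016721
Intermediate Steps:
A = -3/232 (A = 9/((-71 - 1*1504) + 879) = 9/((-71 - 1504) + 879) = 9/(-1575 + 879) = 9/(-696) = 9*(-1/696) = -3/232 ≈ -0.012931)
-A² = -(-3/232)² = -1*9/53824 = -9/53824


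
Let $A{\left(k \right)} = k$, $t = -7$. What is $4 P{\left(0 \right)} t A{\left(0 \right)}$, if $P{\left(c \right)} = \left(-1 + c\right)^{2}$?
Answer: $0$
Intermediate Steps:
$4 P{\left(0 \right)} t A{\left(0 \right)} = 4 \left(-1 + 0\right)^{2} \left(\left(-7\right) 0\right) = 4 \left(-1\right)^{2} \cdot 0 = 4 \cdot 1 \cdot 0 = 4 \cdot 0 = 0$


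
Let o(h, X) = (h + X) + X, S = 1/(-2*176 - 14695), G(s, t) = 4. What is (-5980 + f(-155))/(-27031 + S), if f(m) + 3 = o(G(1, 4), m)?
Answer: 94630583/406735458 ≈ 0.23266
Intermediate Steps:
S = -1/15047 (S = 1/(-352 - 14695) = 1/(-15047) = -1/15047 ≈ -6.6458e-5)
o(h, X) = h + 2*X (o(h, X) = (X + h) + X = h + 2*X)
f(m) = 1 + 2*m (f(m) = -3 + (4 + 2*m) = 1 + 2*m)
(-5980 + f(-155))/(-27031 + S) = (-5980 + (1 + 2*(-155)))/(-27031 - 1/15047) = (-5980 + (1 - 310))/(-406735458/15047) = (-5980 - 309)*(-15047/406735458) = -6289*(-15047/406735458) = 94630583/406735458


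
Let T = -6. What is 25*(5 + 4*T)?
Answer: -475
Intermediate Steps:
25*(5 + 4*T) = 25*(5 + 4*(-6)) = 25*(5 - 24) = 25*(-19) = -475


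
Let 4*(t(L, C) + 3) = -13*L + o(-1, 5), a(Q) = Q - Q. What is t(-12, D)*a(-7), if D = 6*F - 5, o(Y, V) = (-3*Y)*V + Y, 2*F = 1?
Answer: 0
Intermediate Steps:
F = ½ (F = (½)*1 = ½ ≈ 0.50000)
o(Y, V) = Y - 3*V*Y (o(Y, V) = -3*V*Y + Y = Y - 3*V*Y)
a(Q) = 0
D = -2 (D = 6*(½) - 5 = 3 - 5 = -2)
t(L, C) = ½ - 13*L/4 (t(L, C) = -3 + (-13*L - (1 - 3*5))/4 = -3 + (-13*L - (1 - 15))/4 = -3 + (-13*L - 1*(-14))/4 = -3 + (-13*L + 14)/4 = -3 + (14 - 13*L)/4 = -3 + (7/2 - 13*L/4) = ½ - 13*L/4)
t(-12, D)*a(-7) = (½ - 13/4*(-12))*0 = (½ + 39)*0 = (79/2)*0 = 0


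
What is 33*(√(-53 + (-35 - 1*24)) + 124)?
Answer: 4092 + 132*I*√7 ≈ 4092.0 + 349.24*I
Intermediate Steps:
33*(√(-53 + (-35 - 1*24)) + 124) = 33*(√(-53 + (-35 - 24)) + 124) = 33*(√(-53 - 59) + 124) = 33*(√(-112) + 124) = 33*(4*I*√7 + 124) = 33*(124 + 4*I*√7) = 4092 + 132*I*√7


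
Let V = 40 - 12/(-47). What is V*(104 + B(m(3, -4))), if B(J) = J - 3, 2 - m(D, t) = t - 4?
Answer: 210012/47 ≈ 4468.3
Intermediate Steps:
m(D, t) = 6 - t (m(D, t) = 2 - (t - 4) = 2 - (-4 + t) = 2 + (4 - t) = 6 - t)
B(J) = -3 + J
V = 1892/47 (V = 40 - 12*(-1)/47 = 40 - 1*(-12/47) = 40 + 12/47 = 1892/47 ≈ 40.255)
V*(104 + B(m(3, -4))) = 1892*(104 + (-3 + (6 - 1*(-4))))/47 = 1892*(104 + (-3 + (6 + 4)))/47 = 1892*(104 + (-3 + 10))/47 = 1892*(104 + 7)/47 = (1892/47)*111 = 210012/47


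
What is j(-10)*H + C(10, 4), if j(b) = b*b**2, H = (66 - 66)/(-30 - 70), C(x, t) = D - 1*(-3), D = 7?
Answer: 10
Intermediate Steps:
C(x, t) = 10 (C(x, t) = 7 - 1*(-3) = 7 + 3 = 10)
H = 0 (H = 0/(-100) = 0*(-1/100) = 0)
j(b) = b**3
j(-10)*H + C(10, 4) = (-10)**3*0 + 10 = -1000*0 + 10 = 0 + 10 = 10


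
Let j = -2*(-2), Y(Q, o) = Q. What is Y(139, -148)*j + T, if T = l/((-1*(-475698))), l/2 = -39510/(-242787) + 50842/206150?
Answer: 1103147640180787559/1984078483392075 ≈ 556.00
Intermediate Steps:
l = 6829587718/8341756675 (l = 2*(-39510/(-242787) + 50842/206150) = 2*(-39510*(-1/242787) + 50842*(1/206150)) = 2*(13170/80929 + 25421/103075) = 2*(3414793859/8341756675) = 6829587718/8341756675 ≈ 0.81872)
j = 4
T = 3414793859/1984078483392075 (T = 6829587718/(8341756675*((-1*(-475698)))) = (6829587718/8341756675)/475698 = (6829587718/8341756675)*(1/475698) = 3414793859/1984078483392075 ≈ 1.7211e-6)
Y(139, -148)*j + T = 139*4 + 3414793859/1984078483392075 = 556 + 3414793859/1984078483392075 = 1103147640180787559/1984078483392075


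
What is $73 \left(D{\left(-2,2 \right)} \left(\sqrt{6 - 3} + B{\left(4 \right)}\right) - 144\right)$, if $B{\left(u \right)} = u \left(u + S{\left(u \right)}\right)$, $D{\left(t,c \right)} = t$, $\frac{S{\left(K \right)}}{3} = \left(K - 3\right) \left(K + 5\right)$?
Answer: $-28616 - 146 \sqrt{3} \approx -28869.0$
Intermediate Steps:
$S{\left(K \right)} = 3 \left(-3 + K\right) \left(5 + K\right)$ ($S{\left(K \right)} = 3 \left(K - 3\right) \left(K + 5\right) = 3 \left(-3 + K\right) \left(5 + K\right)$)
$B{\left(u \right)} = u \left(-45 + 3 u^{2} + 7 u\right)$ ($B{\left(u \right)} = u \left(u + \left(-45 + 3 u^{2} + 6 u\right)\right) = u \left(-45 + 3 u^{2} + 7 u\right)$)
$73 \left(D{\left(-2,2 \right)} \left(\sqrt{6 - 3} + B{\left(4 \right)}\right) - 144\right) = 73 \left(- 2 \left(\sqrt{6 - 3} + 4 \left(-45 + 3 \cdot 4^{2} + 7 \cdot 4\right)\right) - 144\right) = 73 \left(- 2 \left(\sqrt{3} + 4 \left(-45 + 3 \cdot 16 + 28\right)\right) - 144\right) = 73 \left(- 2 \left(\sqrt{3} + 4 \left(-45 + 48 + 28\right)\right) - 144\right) = 73 \left(- 2 \left(\sqrt{3} + 4 \cdot 31\right) - 144\right) = 73 \left(- 2 \left(\sqrt{3} + 124\right) - 144\right) = 73 \left(- 2 \left(124 + \sqrt{3}\right) - 144\right) = 73 \left(\left(-248 - 2 \sqrt{3}\right) - 144\right) = 73 \left(-392 - 2 \sqrt{3}\right) = -28616 - 146 \sqrt{3}$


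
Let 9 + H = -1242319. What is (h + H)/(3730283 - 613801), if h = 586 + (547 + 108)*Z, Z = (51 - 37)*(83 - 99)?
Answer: -694231/1558241 ≈ -0.44552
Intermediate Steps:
H = -1242328 (H = -9 - 1242319 = -1242328)
Z = -224 (Z = 14*(-16) = -224)
h = -146134 (h = 586 + (547 + 108)*(-224) = 586 + 655*(-224) = 586 - 146720 = -146134)
(h + H)/(3730283 - 613801) = (-146134 - 1242328)/(3730283 - 613801) = -1388462/3116482 = -1388462*1/3116482 = -694231/1558241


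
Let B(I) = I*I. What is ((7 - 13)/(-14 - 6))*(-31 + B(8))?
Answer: 99/10 ≈ 9.9000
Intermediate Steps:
B(I) = I²
((7 - 13)/(-14 - 6))*(-31 + B(8)) = ((7 - 13)/(-14 - 6))*(-31 + 8²) = (-6/(-20))*(-31 + 64) = -6*(-1/20)*33 = (3/10)*33 = 99/10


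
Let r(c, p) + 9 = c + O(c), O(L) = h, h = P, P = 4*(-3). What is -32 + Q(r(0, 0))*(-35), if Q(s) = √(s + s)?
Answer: -32 - 35*I*√42 ≈ -32.0 - 226.83*I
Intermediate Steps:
P = -12
h = -12
O(L) = -12
r(c, p) = -21 + c (r(c, p) = -9 + (c - 12) = -9 + (-12 + c) = -21 + c)
Q(s) = √2*√s (Q(s) = √(2*s) = √2*√s)
-32 + Q(r(0, 0))*(-35) = -32 + (√2*√(-21 + 0))*(-35) = -32 + (√2*√(-21))*(-35) = -32 + (√2*(I*√21))*(-35) = -32 + (I*√42)*(-35) = -32 - 35*I*√42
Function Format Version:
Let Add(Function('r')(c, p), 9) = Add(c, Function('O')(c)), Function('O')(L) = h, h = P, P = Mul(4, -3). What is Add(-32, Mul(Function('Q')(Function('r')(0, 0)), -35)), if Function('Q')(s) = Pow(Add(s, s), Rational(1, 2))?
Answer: Add(-32, Mul(-35, I, Pow(42, Rational(1, 2)))) ≈ Add(-32.000, Mul(-226.83, I))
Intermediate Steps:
P = -12
h = -12
Function('O')(L) = -12
Function('r')(c, p) = Add(-21, c) (Function('r')(c, p) = Add(-9, Add(c, -12)) = Add(-9, Add(-12, c)) = Add(-21, c))
Function('Q')(s) = Mul(Pow(2, Rational(1, 2)), Pow(s, Rational(1, 2))) (Function('Q')(s) = Pow(Mul(2, s), Rational(1, 2)) = Mul(Pow(2, Rational(1, 2)), Pow(s, Rational(1, 2))))
Add(-32, Mul(Function('Q')(Function('r')(0, 0)), -35)) = Add(-32, Mul(Mul(Pow(2, Rational(1, 2)), Pow(Add(-21, 0), Rational(1, 2))), -35)) = Add(-32, Mul(Mul(Pow(2, Rational(1, 2)), Pow(-21, Rational(1, 2))), -35)) = Add(-32, Mul(Mul(Pow(2, Rational(1, 2)), Mul(I, Pow(21, Rational(1, 2)))), -35)) = Add(-32, Mul(Mul(I, Pow(42, Rational(1, 2))), -35)) = Add(-32, Mul(-35, I, Pow(42, Rational(1, 2))))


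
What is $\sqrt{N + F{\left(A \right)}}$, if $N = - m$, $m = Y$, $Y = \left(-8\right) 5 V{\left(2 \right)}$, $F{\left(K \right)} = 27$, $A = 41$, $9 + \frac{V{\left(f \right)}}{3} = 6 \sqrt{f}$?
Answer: $3 \sqrt{-117 + 80 \sqrt{2}} \approx 5.8963 i$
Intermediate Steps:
$V{\left(f \right)} = -27 + 18 \sqrt{f}$ ($V{\left(f \right)} = -27 + 3 \cdot 6 \sqrt{f} = -27 + 18 \sqrt{f}$)
$Y = 1080 - 720 \sqrt{2}$ ($Y = \left(-8\right) 5 \left(-27 + 18 \sqrt{2}\right) = - 40 \left(-27 + 18 \sqrt{2}\right) = 1080 - 720 \sqrt{2} \approx 61.766$)
$m = 1080 - 720 \sqrt{2} \approx 61.766$
$N = -1080 + 720 \sqrt{2}$ ($N = - (1080 - 720 \sqrt{2}) = -1080 + 720 \sqrt{2} \approx -61.766$)
$\sqrt{N + F{\left(A \right)}} = \sqrt{\left(-1080 + 720 \sqrt{2}\right) + 27} = \sqrt{-1053 + 720 \sqrt{2}}$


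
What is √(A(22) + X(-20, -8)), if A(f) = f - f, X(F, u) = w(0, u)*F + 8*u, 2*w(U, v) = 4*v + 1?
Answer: √246 ≈ 15.684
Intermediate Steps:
w(U, v) = ½ + 2*v (w(U, v) = (4*v + 1)/2 = (1 + 4*v)/2 = ½ + 2*v)
X(F, u) = 8*u + F*(½ + 2*u) (X(F, u) = (½ + 2*u)*F + 8*u = F*(½ + 2*u) + 8*u = 8*u + F*(½ + 2*u))
A(f) = 0
√(A(22) + X(-20, -8)) = √(0 + (8*(-8) + (½)*(-20)*(1 + 4*(-8)))) = √(0 + (-64 + (½)*(-20)*(1 - 32))) = √(0 + (-64 + (½)*(-20)*(-31))) = √(0 + (-64 + 310)) = √(0 + 246) = √246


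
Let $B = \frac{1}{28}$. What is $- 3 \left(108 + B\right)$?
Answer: $- \frac{9075}{28} \approx -324.11$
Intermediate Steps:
$B = \frac{1}{28} \approx 0.035714$
$- 3 \left(108 + B\right) = - 3 \left(108 + \frac{1}{28}\right) = \left(-3\right) \frac{3025}{28} = - \frac{9075}{28}$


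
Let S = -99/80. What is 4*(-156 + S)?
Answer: -12579/20 ≈ -628.95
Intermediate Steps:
S = -99/80 (S = -99*1/80 = -99/80 ≈ -1.2375)
4*(-156 + S) = 4*(-156 - 99/80) = 4*(-12579/80) = -12579/20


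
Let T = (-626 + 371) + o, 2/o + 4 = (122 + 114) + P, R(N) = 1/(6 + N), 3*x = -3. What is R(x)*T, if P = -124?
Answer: -13769/270 ≈ -50.996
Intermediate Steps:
x = -1 (x = (1/3)*(-3) = -1)
o = 1/54 (o = 2/(-4 + ((122 + 114) - 124)) = 2/(-4 + (236 - 124)) = 2/(-4 + 112) = 2/108 = 2*(1/108) = 1/54 ≈ 0.018519)
T = -13769/54 (T = (-626 + 371) + 1/54 = -255 + 1/54 = -13769/54 ≈ -254.98)
R(x)*T = -13769/54/(6 - 1) = -13769/54/5 = (1/5)*(-13769/54) = -13769/270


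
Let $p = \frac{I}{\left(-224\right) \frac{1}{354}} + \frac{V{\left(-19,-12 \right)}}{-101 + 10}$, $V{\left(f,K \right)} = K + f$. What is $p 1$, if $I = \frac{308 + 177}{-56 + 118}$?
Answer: $- \frac{1085233}{90272} \approx -12.022$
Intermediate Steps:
$I = \frac{485}{62} \approx 7.8226$
$p = - \frac{1085233}{90272}$ ($p = \frac{485}{62 \left(- \frac{224}{354}\right)} + \frac{-12 - 19}{-101 + 10} = \frac{485}{62 \left(\left(-224\right) \frac{1}{354}\right)} - \frac{31}{-91} = \frac{485}{62 \left(- \frac{112}{177}\right)} - - \frac{31}{91} = \frac{485}{62} \left(- \frac{177}{112}\right) + \frac{31}{91} = - \frac{85845}{6944} + \frac{31}{91} = - \frac{1085233}{90272} \approx -12.022$)
$p 1 = \left(- \frac{1085233}{90272}\right) 1 = - \frac{1085233}{90272}$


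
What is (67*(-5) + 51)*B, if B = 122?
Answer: -34648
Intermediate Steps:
(67*(-5) + 51)*B = (67*(-5) + 51)*122 = (-335 + 51)*122 = -284*122 = -34648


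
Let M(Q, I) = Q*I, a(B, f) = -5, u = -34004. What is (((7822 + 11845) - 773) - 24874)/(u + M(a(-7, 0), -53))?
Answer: 5980/33739 ≈ 0.17724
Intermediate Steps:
M(Q, I) = I*Q
(((7822 + 11845) - 773) - 24874)/(u + M(a(-7, 0), -53)) = (((7822 + 11845) - 773) - 24874)/(-34004 - 53*(-5)) = ((19667 - 773) - 24874)/(-34004 + 265) = (18894 - 24874)/(-33739) = -5980*(-1/33739) = 5980/33739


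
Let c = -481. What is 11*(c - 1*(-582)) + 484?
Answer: 1595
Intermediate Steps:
11*(c - 1*(-582)) + 484 = 11*(-481 - 1*(-582)) + 484 = 11*(-481 + 582) + 484 = 11*101 + 484 = 1111 + 484 = 1595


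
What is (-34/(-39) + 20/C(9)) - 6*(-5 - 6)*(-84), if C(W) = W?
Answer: -648286/117 ≈ -5540.9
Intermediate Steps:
(-34/(-39) + 20/C(9)) - 6*(-5 - 6)*(-84) = (-34/(-39) + 20/9) - 6*(-5 - 6)*(-84) = (-34*(-1/39) + 20*(1/9)) - 6*(-11)*(-84) = (34/39 + 20/9) + 66*(-84) = 362/117 - 5544 = -648286/117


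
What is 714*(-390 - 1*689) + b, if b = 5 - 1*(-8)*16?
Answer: -770273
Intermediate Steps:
b = 133 (b = 5 + 8*16 = 5 + 128 = 133)
714*(-390 - 1*689) + b = 714*(-390 - 1*689) + 133 = 714*(-390 - 689) + 133 = 714*(-1079) + 133 = -770406 + 133 = -770273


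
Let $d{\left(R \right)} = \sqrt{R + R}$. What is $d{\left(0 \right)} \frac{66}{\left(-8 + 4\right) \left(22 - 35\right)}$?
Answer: $0$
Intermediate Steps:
$d{\left(R \right)} = \sqrt{2} \sqrt{R}$ ($d{\left(R \right)} = \sqrt{2 R} = \sqrt{2} \sqrt{R}$)
$d{\left(0 \right)} \frac{66}{\left(-8 + 4\right) \left(22 - 35\right)} = \sqrt{2} \sqrt{0} \frac{66}{\left(-8 + 4\right) \left(22 - 35\right)} = \sqrt{2} \cdot 0 \frac{66}{\left(-4\right) \left(-13\right)} = 0 \cdot \frac{66}{52} = 0 \cdot 66 \cdot \frac{1}{52} = 0 \cdot \frac{33}{26} = 0$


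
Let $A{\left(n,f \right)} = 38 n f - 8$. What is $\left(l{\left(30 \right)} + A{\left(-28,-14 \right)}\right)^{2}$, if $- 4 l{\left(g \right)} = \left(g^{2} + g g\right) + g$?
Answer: $\frac{832957321}{4} \approx 2.0824 \cdot 10^{8}$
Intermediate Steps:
$A{\left(n,f \right)} = -8 + 38 f n$ ($A{\left(n,f \right)} = 38 f n - 8 = -8 + 38 f n$)
$l{\left(g \right)} = - \frac{g^{2}}{2} - \frac{g}{4}$ ($l{\left(g \right)} = - \frac{\left(g^{2} + g g\right) + g}{4} = - \frac{\left(g^{2} + g^{2}\right) + g}{4} = - \frac{2 g^{2} + g}{4} = - \frac{g + 2 g^{2}}{4} = - \frac{g^{2}}{2} - \frac{g}{4}$)
$\left(l{\left(30 \right)} + A{\left(-28,-14 \right)}\right)^{2} = \left(\left(- \frac{1}{4}\right) 30 \left(1 + 2 \cdot 30\right) - \left(8 + 532 \left(-28\right)\right)\right)^{2} = \left(\left(- \frac{1}{4}\right) 30 \left(1 + 60\right) + \left(-8 + 14896\right)\right)^{2} = \left(\left(- \frac{1}{4}\right) 30 \cdot 61 + 14888\right)^{2} = \left(- \frac{915}{2} + 14888\right)^{2} = \left(\frac{28861}{2}\right)^{2} = \frac{832957321}{4}$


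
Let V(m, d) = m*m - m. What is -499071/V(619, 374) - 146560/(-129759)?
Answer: -2897866123/16546089126 ≈ -0.17514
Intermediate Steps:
V(m, d) = m**2 - m
-499071/V(619, 374) - 146560/(-129759) = -499071*1/(619*(-1 + 619)) - 146560/(-129759) = -499071/(619*618) - 146560*(-1/129759) = -499071/382542 + 146560/129759 = -499071*1/382542 + 146560/129759 = -166357/127514 + 146560/129759 = -2897866123/16546089126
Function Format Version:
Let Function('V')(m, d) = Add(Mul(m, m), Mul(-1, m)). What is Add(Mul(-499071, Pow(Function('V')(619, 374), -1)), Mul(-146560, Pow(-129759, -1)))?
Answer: Rational(-2897866123, 16546089126) ≈ -0.17514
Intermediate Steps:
Function('V')(m, d) = Add(Pow(m, 2), Mul(-1, m))
Add(Mul(-499071, Pow(Function('V')(619, 374), -1)), Mul(-146560, Pow(-129759, -1))) = Add(Mul(-499071, Pow(Mul(619, Add(-1, 619)), -1)), Mul(-146560, Pow(-129759, -1))) = Add(Mul(-499071, Pow(Mul(619, 618), -1)), Mul(-146560, Rational(-1, 129759))) = Add(Mul(-499071, Pow(382542, -1)), Rational(146560, 129759)) = Add(Mul(-499071, Rational(1, 382542)), Rational(146560, 129759)) = Add(Rational(-166357, 127514), Rational(146560, 129759)) = Rational(-2897866123, 16546089126)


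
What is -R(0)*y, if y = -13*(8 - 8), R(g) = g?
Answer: 0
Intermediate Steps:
y = 0 (y = -13*0 = 0)
-R(0)*y = -0*0 = -1*0 = 0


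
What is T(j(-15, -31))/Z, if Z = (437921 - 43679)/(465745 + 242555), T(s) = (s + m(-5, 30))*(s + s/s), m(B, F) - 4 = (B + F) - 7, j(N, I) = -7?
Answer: -10624500/65707 ≈ -161.70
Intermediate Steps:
m(B, F) = -3 + B + F (m(B, F) = 4 + ((B + F) - 7) = 4 + (-7 + B + F) = -3 + B + F)
T(s) = (1 + s)*(22 + s) (T(s) = (s + (-3 - 5 + 30))*(s + s/s) = (s + 22)*(s + 1) = (22 + s)*(1 + s) = (1 + s)*(22 + s))
Z = 65707/118050 (Z = 394242/708300 = 394242*(1/708300) = 65707/118050 ≈ 0.55660)
T(j(-15, -31))/Z = (22 + (-7)**2 + 23*(-7))/(65707/118050) = (22 + 49 - 161)*(118050/65707) = -90*118050/65707 = -10624500/65707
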